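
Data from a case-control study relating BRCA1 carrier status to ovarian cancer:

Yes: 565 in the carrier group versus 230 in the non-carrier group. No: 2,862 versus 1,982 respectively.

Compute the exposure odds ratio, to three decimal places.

From the description: a = 565, b = 2862, c = 230, d = 1982.
OR = (a·d)/(b·c) = (565 × 1982) / (2862 × 230) = 1119830 / 658260 = 1.70120
The odds of ovarian cancer are about 1.70 times as high in the carrier group.

1.701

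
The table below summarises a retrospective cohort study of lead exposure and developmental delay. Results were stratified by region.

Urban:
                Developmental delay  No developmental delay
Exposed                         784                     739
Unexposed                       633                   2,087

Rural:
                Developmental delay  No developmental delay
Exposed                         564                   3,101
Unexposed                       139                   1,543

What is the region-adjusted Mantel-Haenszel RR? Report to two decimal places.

2.11

RR_MH = Σ(aᵢ·n₀ᵢ/nᵢ) / Σ(cᵢ·n₁ᵢ/nᵢ), with n₁ᵢ = aᵢ+bᵢ (exposed), n₀ᵢ = cᵢ+dᵢ (unexposed), nᵢ = n₁ᵢ+n₀ᵢ.
Stratum 1 (Urban): n₁ = 1523, n₀ = 2720, n = 4243; a·n₀/n = 784·2720/4243 = 502.5878; c·n₁/n = 633·1523/4243 = 227.2116
Stratum 2 (Rural): n₁ = 3665, n₀ = 1682, n = 5347; a·n₀/n = 564·1682/5347 = 177.4169; c·n₁/n = 139·3665/5347 = 95.2749
RR_MH = (502.5878 + 177.4169) / (227.2116 + 95.2749) = 680.0047 / 322.4866 = 2.10863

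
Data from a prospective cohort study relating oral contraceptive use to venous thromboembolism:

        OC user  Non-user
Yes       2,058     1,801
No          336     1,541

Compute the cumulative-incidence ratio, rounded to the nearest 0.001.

1.595

Reading the table with exposure as columns: a = 2058 (OC user, case), b = 336 (OC user, non-case), c = 1801 (Non-user, case), d = 1541.
Risk in exposed = 2058/2394 = 0.85965; risk in unexposed = 1801/3342 = 0.53890.
RR = 0.85965 / 0.53890 = 1.59520
The risk among the exposed is 1.60 times that among the unexposed.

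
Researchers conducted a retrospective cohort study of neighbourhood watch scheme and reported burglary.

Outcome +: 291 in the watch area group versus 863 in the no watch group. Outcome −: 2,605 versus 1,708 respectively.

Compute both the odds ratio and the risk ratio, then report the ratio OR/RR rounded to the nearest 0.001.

0.739

From the description: a = 291, b = 2605, c = 863, d = 1708.
OR = (291·1708)/(2605·863) = 497028/2248115 = 0.22109
Risk in exposed = 291/2896 = 0.10048; risk in unexposed = 863/2571 = 0.33567; RR = 0.29935
OR/RR = 0.22109 / 0.29935 = 0.73854
The outcome is not rare, so the OR lies further from 1 than the RR.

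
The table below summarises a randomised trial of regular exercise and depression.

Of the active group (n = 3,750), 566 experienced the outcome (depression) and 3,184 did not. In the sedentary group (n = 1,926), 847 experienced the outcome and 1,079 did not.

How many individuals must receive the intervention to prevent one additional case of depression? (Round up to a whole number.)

4

Risk in treated group = 566/3750 = 0.15093; risk in control = 847/1926 = 0.43977.
Absolute risk reduction = 0.43977 − 0.15093 = 0.28884
NNT = 1 / ARR = 1 / 0.28884 = 3.462 → round up → 4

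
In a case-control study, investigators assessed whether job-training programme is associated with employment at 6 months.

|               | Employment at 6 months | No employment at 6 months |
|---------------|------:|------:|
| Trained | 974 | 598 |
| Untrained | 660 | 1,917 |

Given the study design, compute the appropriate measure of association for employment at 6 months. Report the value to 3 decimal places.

Cells: a = 974, b = 598, c = 660, d = 1917.
This is a case-control study: participants were sampled on outcome status, so risks in the source population cannot be estimated directly — relative risk is not valid here. The odds ratio is the appropriate measure.
OR = (a·d)/(b·c) = (974 × 1917) / (598 × 660) = 1867158 / 394680 = 4.73081

4.731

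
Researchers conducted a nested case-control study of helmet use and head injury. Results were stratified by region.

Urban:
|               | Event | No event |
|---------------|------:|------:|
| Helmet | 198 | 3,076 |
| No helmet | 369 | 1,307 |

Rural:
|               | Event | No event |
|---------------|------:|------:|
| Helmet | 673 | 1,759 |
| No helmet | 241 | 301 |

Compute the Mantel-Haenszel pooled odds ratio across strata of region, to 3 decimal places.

0.324

OR_MH = Σ(aᵢdᵢ/nᵢ) / Σ(bᵢcᵢ/nᵢ), where nᵢ is the stratum total.
Stratum 1 (Urban): n = 4950; a·d/n = 198·1307/4950 = 52.2800; b·c/n = 3076·369/4950 = 229.3018
Stratum 2 (Rural): n = 2974; a·d/n = 673·301/2974 = 68.1147; b·c/n = 1759·241/2974 = 142.5417
OR_MH = (52.2800 + 68.1147) / (229.3018 + 142.5417) = 120.3947 / 371.8435 = 0.32378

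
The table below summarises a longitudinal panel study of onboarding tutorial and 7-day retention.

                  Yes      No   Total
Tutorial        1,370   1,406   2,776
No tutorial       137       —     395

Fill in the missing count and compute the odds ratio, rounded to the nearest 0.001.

1.835

The missing cell is in the unexposed row: 395 − 137 = 258.
So a = 1370, b = 1406, c = 137, d = 258.
OR = (a·d)/(b·c) = (1370 × 258) / (1406 × 137) = 353460 / 192622 = 1.83499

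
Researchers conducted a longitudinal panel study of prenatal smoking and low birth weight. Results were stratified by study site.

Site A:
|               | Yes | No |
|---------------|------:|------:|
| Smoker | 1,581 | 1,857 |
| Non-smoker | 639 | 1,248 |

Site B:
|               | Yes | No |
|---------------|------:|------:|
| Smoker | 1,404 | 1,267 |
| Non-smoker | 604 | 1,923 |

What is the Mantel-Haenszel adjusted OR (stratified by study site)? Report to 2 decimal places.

2.40

OR_MH = Σ(aᵢdᵢ/nᵢ) / Σ(bᵢcᵢ/nᵢ), where nᵢ is the stratum total.
Stratum 1 (Site A): n = 5325; a·d/n = 1581·1248/5325 = 370.5330; b·c/n = 1857·639/5325 = 222.8400
Stratum 2 (Site B): n = 5198; a·d/n = 1404·1923/5198 = 519.4098; b·c/n = 1267·604/5198 = 147.2235
OR_MH = (370.5330 + 519.4098) / (222.8400 + 147.2235) = 889.9427 / 370.0635 = 2.40484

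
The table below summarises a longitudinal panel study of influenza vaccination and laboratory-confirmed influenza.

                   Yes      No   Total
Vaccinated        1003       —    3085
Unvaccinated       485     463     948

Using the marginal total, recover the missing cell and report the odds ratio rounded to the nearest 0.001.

0.460

The missing cell is in the exposed row: 3085 − 1003 = 2082.
So a = 1003, b = 2082, c = 485, d = 463.
OR = (a·d)/(b·c) = (1003 × 463) / (2082 × 485) = 464389 / 1009770 = 0.45990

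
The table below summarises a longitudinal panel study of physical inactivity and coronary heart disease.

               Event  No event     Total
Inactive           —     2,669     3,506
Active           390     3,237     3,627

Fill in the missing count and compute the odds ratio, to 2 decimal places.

2.60

The missing cell is in the exposed row: 3506 − 2669 = 837.
So a = 837, b = 2669, c = 390, d = 3237.
OR = (a·d)/(b·c) = (837 × 3237) / (2669 × 390) = 2709369 / 1040910 = 2.60288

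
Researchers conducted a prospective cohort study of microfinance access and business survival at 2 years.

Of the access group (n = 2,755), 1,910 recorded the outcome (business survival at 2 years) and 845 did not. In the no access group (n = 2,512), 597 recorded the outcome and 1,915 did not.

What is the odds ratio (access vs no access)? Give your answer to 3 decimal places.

7.251

From the description: a = 1910, b = 845, c = 597, d = 1915.
OR = (a·d)/(b·c) = (1910 × 1915) / (845 × 597) = 3657650 / 504465 = 7.25055
The odds of business survival at 2 years are about 7.25 times as high in the access group.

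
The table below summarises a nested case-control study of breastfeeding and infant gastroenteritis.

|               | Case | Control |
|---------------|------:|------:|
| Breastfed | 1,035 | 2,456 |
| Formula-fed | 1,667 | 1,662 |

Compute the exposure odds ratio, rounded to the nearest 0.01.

Cells: a = 1035, b = 2456, c = 1667, d = 1662.
OR = (a·d)/(b·c) = (1035 × 1662) / (2456 × 1667) = 1720170 / 4094152 = 0.42015
Exposure is associated with lower odds of infant gastroenteritis (OR = 0.42 < 1).

0.42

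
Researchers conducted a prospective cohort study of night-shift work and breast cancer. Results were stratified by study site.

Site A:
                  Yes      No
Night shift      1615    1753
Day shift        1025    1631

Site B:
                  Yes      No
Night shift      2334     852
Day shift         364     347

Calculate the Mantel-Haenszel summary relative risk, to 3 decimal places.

RR_MH = Σ(aᵢ·n₀ᵢ/nᵢ) / Σ(cᵢ·n₁ᵢ/nᵢ), with n₁ᵢ = aᵢ+bᵢ (exposed), n₀ᵢ = cᵢ+dᵢ (unexposed), nᵢ = n₁ᵢ+n₀ᵢ.
Stratum 1 (Site A): n₁ = 3368, n₀ = 2656, n = 6024; a·n₀/n = 1615·2656/6024 = 712.0584; c·n₁/n = 1025·3368/6024 = 573.0744
Stratum 2 (Site B): n₁ = 3186, n₀ = 711, n = 3897; a·n₀/n = 2334·711/3897 = 425.8337; c·n₁/n = 364·3186/3897 = 297.5889
RR_MH = (712.0584 + 425.8337) / (573.0744 + 297.5889) = 1137.8922 / 870.6633 = 1.30693

1.307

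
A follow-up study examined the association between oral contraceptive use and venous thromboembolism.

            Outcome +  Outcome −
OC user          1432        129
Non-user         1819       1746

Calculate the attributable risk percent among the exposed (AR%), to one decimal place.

44.4

Cells: a = 1432, b = 129, c = 1819, d = 1746.
Risk in exposed = 1432/1561 = 0.91736; risk in unexposed = 1819/3565 = 0.51024.
RR = 0.91736/0.51024 = 1.79791
AR% = (RR − 1)/RR × 100 = (1.79791 − 1)/1.79791 × 100 = 44.3797%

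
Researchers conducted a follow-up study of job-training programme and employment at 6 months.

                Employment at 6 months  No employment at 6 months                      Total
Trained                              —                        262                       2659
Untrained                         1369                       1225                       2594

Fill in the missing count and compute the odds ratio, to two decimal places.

The missing cell is in the exposed row: 2659 − 262 = 2397.
So a = 2397, b = 262, c = 1369, d = 1225.
OR = (a·d)/(b·c) = (2397 × 1225) / (262 × 1369) = 2936325 / 358678 = 8.18652

8.19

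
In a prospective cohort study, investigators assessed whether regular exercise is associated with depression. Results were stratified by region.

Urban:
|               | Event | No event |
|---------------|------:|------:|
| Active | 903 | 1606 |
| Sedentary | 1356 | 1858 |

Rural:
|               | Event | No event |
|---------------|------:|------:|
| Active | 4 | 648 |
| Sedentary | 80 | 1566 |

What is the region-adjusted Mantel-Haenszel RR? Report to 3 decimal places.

0.826

RR_MH = Σ(aᵢ·n₀ᵢ/nᵢ) / Σ(cᵢ·n₁ᵢ/nᵢ), with n₁ᵢ = aᵢ+bᵢ (exposed), n₀ᵢ = cᵢ+dᵢ (unexposed), nᵢ = n₁ᵢ+n₀ᵢ.
Stratum 1 (Urban): n₁ = 2509, n₀ = 3214, n = 5723; a·n₀/n = 903·3214/5723 = 507.1190; c·n₁/n = 1356·2509/5723 = 594.4791
Stratum 2 (Rural): n₁ = 652, n₀ = 1646, n = 2298; a·n₀/n = 4·1646/2298 = 2.8651; c·n₁/n = 80·652/2298 = 22.6980
RR_MH = (507.1190 + 2.8651) / (594.4791 + 22.6980) = 509.9841 / 617.1771 = 0.82632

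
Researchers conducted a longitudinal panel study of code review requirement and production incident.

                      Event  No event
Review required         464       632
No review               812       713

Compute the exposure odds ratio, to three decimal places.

Cells: a = 464, b = 632, c = 812, d = 713.
OR = (a·d)/(b·c) = (464 × 713) / (632 × 812) = 330832 / 513184 = 0.64467
Exposure is associated with lower odds of production incident (OR = 0.64 < 1).

0.645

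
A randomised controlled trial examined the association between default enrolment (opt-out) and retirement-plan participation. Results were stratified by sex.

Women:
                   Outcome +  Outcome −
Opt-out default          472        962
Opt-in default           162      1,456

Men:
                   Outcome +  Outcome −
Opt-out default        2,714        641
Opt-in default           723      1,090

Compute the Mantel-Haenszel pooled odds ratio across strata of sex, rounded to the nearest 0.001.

5.667

OR_MH = Σ(aᵢdᵢ/nᵢ) / Σ(bᵢcᵢ/nᵢ), where nᵢ is the stratum total.
Stratum 1 (Women): n = 3052; a·d/n = 472·1456/3052 = 225.1743; b·c/n = 962·162/3052 = 51.0629
Stratum 2 (Men): n = 5168; a·d/n = 2714·1090/5168 = 572.4187; b·c/n = 641·723/5168 = 89.6755
OR_MH = (225.1743 + 572.4187) / (51.0629 + 89.6755) = 797.5930 / 140.7384 = 5.66720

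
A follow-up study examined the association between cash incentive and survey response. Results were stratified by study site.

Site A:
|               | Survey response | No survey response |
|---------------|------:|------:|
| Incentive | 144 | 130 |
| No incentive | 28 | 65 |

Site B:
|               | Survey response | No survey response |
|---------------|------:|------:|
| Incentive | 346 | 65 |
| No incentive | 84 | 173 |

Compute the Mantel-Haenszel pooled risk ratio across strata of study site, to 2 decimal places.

RR_MH = Σ(aᵢ·n₀ᵢ/nᵢ) / Σ(cᵢ·n₁ᵢ/nᵢ), with n₁ᵢ = aᵢ+bᵢ (exposed), n₀ᵢ = cᵢ+dᵢ (unexposed), nᵢ = n₁ᵢ+n₀ᵢ.
Stratum 1 (Site A): n₁ = 274, n₀ = 93, n = 367; a·n₀/n = 144·93/367 = 36.4905; c·n₁/n = 28·274/367 = 20.9046
Stratum 2 (Site B): n₁ = 411, n₀ = 257, n = 668; a·n₀/n = 346·257/668 = 133.1168; c·n₁/n = 84·411/668 = 51.6826
RR_MH = (36.4905 + 133.1168) / (20.9046 + 51.6826) = 169.6072 / 72.5873 = 2.33660

2.34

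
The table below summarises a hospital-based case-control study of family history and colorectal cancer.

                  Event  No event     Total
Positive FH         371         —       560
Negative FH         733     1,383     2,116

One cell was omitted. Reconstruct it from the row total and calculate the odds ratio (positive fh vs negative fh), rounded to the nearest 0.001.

The missing cell is in the exposed row: 560 − 371 = 189.
So a = 371, b = 189, c = 733, d = 1383.
OR = (a·d)/(b·c) = (371 × 1383) / (189 × 733) = 513093 / 138537 = 3.70365

3.704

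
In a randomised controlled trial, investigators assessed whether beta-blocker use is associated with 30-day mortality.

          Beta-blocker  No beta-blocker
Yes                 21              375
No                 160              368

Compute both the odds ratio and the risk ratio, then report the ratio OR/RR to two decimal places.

0.56

Reading the table with exposure as columns: a = 21 (Beta-blocker, case), b = 160 (Beta-blocker, non-case), c = 375 (No beta-blocker, case), d = 368.
OR = (21·368)/(160·375) = 7728/60000 = 0.12880
Risk in exposed = 21/181 = 0.11602; risk in unexposed = 375/743 = 0.50471; RR = 0.22988
OR/RR = 0.12880 / 0.22988 = 0.56030
The outcome is not rare, so the OR lies further from 1 than the RR.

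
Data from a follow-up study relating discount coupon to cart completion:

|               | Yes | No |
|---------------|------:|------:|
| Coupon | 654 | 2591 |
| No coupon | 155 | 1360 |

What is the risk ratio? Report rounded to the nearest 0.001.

1.970

Cells: a = 654, b = 2591, c = 155, d = 1360.
Risk in exposed = 654/3245 = 0.20154; risk in unexposed = 155/1515 = 0.10231.
RR = 0.20154 / 0.10231 = 1.96990
The risk among the exposed is 1.97 times that among the unexposed.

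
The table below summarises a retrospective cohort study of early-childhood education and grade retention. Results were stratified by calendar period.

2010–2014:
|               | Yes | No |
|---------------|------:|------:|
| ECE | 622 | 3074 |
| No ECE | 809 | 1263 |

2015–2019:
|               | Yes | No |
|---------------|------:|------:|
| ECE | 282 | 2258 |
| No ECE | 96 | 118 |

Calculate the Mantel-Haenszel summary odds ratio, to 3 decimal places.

0.291

OR_MH = Σ(aᵢdᵢ/nᵢ) / Σ(bᵢcᵢ/nᵢ), where nᵢ is the stratum total.
Stratum 1 (2010–2014): n = 5768; a·d/n = 622·1263/5768 = 136.1973; b·c/n = 3074·809/5768 = 431.1488
Stratum 2 (2015–2019): n = 2754; a·d/n = 282·118/2754 = 12.0828; b·c/n = 2258·96/2754 = 78.7102
OR_MH = (136.1973 + 12.0828) / (431.1488 + 78.7102) = 148.2801 / 509.8590 = 0.29083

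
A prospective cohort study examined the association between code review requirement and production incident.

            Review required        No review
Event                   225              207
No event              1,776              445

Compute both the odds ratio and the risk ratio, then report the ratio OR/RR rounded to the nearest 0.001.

0.769

Reading the table with exposure as columns: a = 225 (Review required, case), b = 1776 (Review required, non-case), c = 207 (No review, case), d = 445.
OR = (225·445)/(1776·207) = 100125/367632 = 0.27235
Risk in exposed = 225/2001 = 0.11244; risk in unexposed = 207/652 = 0.31748; RR = 0.35417
OR/RR = 0.27235 / 0.35417 = 0.76898
The outcome is not rare, so the OR lies further from 1 than the RR.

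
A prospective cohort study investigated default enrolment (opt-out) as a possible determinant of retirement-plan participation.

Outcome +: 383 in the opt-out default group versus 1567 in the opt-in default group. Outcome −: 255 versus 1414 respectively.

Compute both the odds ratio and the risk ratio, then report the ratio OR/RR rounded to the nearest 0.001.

1.187

From the description: a = 383, b = 255, c = 1567, d = 1414.
OR = (383·1414)/(255·1567) = 541562/399585 = 1.35531
Risk in exposed = 383/638 = 0.60031; risk in unexposed = 1567/2981 = 0.52566; RR = 1.14201
OR/RR = 1.35531 / 1.14201 = 1.18677
The outcome is not rare, so the OR lies further from 1 than the RR.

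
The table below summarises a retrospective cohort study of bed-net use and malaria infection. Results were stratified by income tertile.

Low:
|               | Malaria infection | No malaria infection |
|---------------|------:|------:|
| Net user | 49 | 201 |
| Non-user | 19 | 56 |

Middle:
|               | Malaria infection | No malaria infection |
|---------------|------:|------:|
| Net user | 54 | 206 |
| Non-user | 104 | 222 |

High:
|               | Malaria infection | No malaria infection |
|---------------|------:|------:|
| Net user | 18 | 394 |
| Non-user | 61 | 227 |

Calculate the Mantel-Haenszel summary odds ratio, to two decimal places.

0.42

OR_MH = Σ(aᵢdᵢ/nᵢ) / Σ(bᵢcᵢ/nᵢ), where nᵢ is the stratum total.
Stratum 1 (Low): n = 325; a·d/n = 49·56/325 = 8.4431; b·c/n = 201·19/325 = 11.7508
Stratum 2 (Middle): n = 586; a·d/n = 54·222/586 = 20.4573; b·c/n = 206·104/586 = 36.5597
Stratum 3 (High): n = 700; a·d/n = 18·227/700 = 5.8371; b·c/n = 394·61/700 = 34.3343
OR_MH = (8.4431 + 20.4573 + 5.8371) / (11.7508 + 36.5597 + 34.3343) = 34.7376 / 82.6448 = 0.42032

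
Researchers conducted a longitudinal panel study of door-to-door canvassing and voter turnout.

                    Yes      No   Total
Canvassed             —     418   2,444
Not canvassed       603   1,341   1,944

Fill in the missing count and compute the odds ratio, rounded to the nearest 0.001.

The missing cell is in the exposed row: 2444 − 418 = 2026.
So a = 2026, b = 418, c = 603, d = 1341.
OR = (a·d)/(b·c) = (2026 × 1341) / (418 × 603) = 2716866 / 252054 = 10.77890

10.779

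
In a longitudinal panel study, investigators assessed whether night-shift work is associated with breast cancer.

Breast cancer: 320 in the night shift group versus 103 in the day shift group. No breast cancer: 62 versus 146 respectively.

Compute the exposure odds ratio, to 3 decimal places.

From the description: a = 320, b = 62, c = 103, d = 146.
OR = (a·d)/(b·c) = (320 × 146) / (62 × 103) = 46720 / 6386 = 7.31600
The odds of breast cancer are about 7.32 times as high in the night shift group.

7.316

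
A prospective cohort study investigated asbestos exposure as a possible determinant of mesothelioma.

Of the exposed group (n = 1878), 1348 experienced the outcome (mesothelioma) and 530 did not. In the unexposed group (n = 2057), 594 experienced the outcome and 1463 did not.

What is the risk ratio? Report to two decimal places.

2.49

From the description: a = 1348, b = 530, c = 594, d = 1463.
Risk in exposed = 1348/1878 = 0.71778; risk in unexposed = 594/2057 = 0.28877.
RR = 0.71778 / 0.28877 = 2.48566
The risk among the exposed is 2.49 times that among the unexposed.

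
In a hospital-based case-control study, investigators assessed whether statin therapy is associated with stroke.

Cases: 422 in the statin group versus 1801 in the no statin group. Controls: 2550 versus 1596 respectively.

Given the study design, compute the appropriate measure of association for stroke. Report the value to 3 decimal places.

From the description: a = 422, b = 2550, c = 1801, d = 1596.
This is a hospital-based case-control study: participants were sampled on outcome status, so risks in the source population cannot be estimated directly — relative risk is not valid here. The odds ratio is the appropriate measure.
OR = (a·d)/(b·c) = (422 × 1596) / (2550 × 1801) = 673512 / 4592550 = 0.14665

0.147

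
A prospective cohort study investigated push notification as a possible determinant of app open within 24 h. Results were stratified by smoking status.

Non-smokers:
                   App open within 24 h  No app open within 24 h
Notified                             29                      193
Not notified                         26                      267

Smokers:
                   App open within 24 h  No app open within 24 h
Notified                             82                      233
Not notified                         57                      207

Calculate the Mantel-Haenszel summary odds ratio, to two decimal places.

OR_MH = Σ(aᵢdᵢ/nᵢ) / Σ(bᵢcᵢ/nᵢ), where nᵢ is the stratum total.
Stratum 1 (Non-smokers): n = 515; a·d/n = 29·267/515 = 15.0350; b·c/n = 193·26/515 = 9.7437
Stratum 2 (Smokers): n = 579; a·d/n = 82·207/579 = 29.3161; b·c/n = 233·57/579 = 22.9378
OR_MH = (15.0350 + 29.3161) / (9.7437 + 22.9378) = 44.3510 / 32.6815 = 1.35707

1.36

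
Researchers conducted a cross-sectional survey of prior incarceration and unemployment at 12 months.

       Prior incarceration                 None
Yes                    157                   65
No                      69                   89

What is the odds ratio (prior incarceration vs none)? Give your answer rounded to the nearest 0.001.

3.115

Reading the table with exposure as columns: a = 157 (Prior incarceration, case), b = 69 (Prior incarceration, non-case), c = 65 (None, case), d = 89.
OR = (a·d)/(b·c) = (157 × 89) / (69 × 65) = 13973 / 4485 = 3.11550
The odds of unemployment at 12 months are about 3.12 times as high in the prior incarceration group.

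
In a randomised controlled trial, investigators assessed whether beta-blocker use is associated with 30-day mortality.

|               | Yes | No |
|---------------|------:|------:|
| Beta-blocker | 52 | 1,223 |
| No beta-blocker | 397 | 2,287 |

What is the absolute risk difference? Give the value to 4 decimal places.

-0.1071

Cells: a = 52, b = 1223, c = 397, d = 2287.
Risk in exposed = 52/1275 = 0.040784; risk in unexposed = 397/2684 = 0.147914.
Risk difference = 0.040784 − 0.147914 = -0.107129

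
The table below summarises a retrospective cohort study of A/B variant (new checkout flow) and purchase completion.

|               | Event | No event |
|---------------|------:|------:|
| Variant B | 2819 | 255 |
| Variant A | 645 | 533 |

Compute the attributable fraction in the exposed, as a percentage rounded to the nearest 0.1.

Cells: a = 2819, b = 255, c = 645, d = 533.
Risk in exposed = 2819/3074 = 0.91705; risk in unexposed = 645/1178 = 0.54754.
RR = 0.91705/0.54754 = 1.67485
AR% = (RR − 1)/RR × 100 = (1.67485 − 1)/1.67485 × 100 = 40.2933%

40.3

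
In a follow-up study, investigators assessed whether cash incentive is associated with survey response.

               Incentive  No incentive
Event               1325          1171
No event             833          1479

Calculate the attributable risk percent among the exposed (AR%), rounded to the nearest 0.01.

28.03

Reading the table with exposure as columns: a = 1325 (Incentive, case), b = 833 (Incentive, non-case), c = 1171 (No incentive, case), d = 1479.
Risk in exposed = 1325/2158 = 0.61399; risk in unexposed = 1171/2650 = 0.44189.
RR = 0.61399/0.44189 = 1.38948
AR% = (RR − 1)/RR × 100 = (1.38948 − 1)/1.38948 × 100 = 28.0308%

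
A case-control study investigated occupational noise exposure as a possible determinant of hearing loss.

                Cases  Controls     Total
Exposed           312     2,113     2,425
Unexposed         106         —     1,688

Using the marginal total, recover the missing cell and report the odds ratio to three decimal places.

2.204

The missing cell is in the unexposed row: 1688 − 106 = 1582.
So a = 312, b = 2113, c = 106, d = 1582.
OR = (a·d)/(b·c) = (312 × 1582) / (2113 × 106) = 493584 / 223978 = 2.20372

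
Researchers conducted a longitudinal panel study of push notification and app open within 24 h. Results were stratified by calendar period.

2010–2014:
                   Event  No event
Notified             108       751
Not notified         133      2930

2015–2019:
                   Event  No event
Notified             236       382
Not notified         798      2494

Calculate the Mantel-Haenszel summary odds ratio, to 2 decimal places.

2.24

OR_MH = Σ(aᵢdᵢ/nᵢ) / Σ(bᵢcᵢ/nᵢ), where nᵢ is the stratum total.
Stratum 1 (2010–2014): n = 3922; a·d/n = 108·2930/3922 = 80.6833; b·c/n = 751·133/3922 = 25.4674
Stratum 2 (2015–2019): n = 3910; a·d/n = 236·2494/3910 = 150.5330; b·c/n = 382·798/3910 = 77.9632
OR_MH = (80.6833 + 150.5330) / (25.4674 + 77.9632) = 231.2163 / 103.4305 = 2.23547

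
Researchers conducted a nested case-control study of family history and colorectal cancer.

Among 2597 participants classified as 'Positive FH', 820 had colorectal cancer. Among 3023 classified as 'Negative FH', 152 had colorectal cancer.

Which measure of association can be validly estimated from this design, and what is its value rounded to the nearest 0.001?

8.716

From the description: a = 820, b = 1777, c = 152, d = 2871.
This is a nested case-control study: participants were sampled on outcome status, so risks in the source population cannot be estimated directly — relative risk is not valid here. The odds ratio is the appropriate measure.
OR = (a·d)/(b·c) = (820 × 2871) / (1777 × 152) = 2354220 / 270104 = 8.71598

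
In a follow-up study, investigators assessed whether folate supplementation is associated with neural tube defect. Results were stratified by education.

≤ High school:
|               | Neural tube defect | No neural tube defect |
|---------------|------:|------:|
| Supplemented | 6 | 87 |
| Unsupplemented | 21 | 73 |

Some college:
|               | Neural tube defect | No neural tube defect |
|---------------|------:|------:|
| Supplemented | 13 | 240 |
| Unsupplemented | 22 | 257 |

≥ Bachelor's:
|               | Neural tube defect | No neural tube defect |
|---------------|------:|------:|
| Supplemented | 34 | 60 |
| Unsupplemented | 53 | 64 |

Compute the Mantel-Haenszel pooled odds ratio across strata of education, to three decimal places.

OR_MH = Σ(aᵢdᵢ/nᵢ) / Σ(bᵢcᵢ/nᵢ), where nᵢ is the stratum total.
Stratum 1 (≤ High school): n = 187; a·d/n = 6·73/187 = 2.3422; b·c/n = 87·21/187 = 9.7701
Stratum 2 (Some college): n = 532; a·d/n = 13·257/532 = 6.2801; b·c/n = 240·22/532 = 9.9248
Stratum 3 (≥ Bachelor's): n = 211; a·d/n = 34·64/211 = 10.3128; b·c/n = 60·53/211 = 15.0711
OR_MH = (2.3422 + 6.2801 + 10.3128) / (9.7701 + 9.9248 + 15.0711) = 18.9351 / 34.7660 = 0.54465

0.545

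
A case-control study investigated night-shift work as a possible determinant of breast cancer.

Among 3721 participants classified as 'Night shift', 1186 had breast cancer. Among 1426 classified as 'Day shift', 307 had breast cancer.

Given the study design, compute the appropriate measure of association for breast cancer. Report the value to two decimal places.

From the description: a = 1186, b = 2535, c = 307, d = 1119.
This is a case-control study: participants were sampled on outcome status, so risks in the source population cannot be estimated directly — relative risk is not valid here. The odds ratio is the appropriate measure.
OR = (a·d)/(b·c) = (1186 × 1119) / (2535 × 307) = 1327134 / 778245 = 1.70529

1.71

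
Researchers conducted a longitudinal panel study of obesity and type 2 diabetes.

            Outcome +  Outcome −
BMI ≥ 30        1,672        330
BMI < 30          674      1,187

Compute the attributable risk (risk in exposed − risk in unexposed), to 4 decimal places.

Cells: a = 1672, b = 330, c = 674, d = 1187.
Risk in exposed = 1672/2002 = 0.835165; risk in unexposed = 674/1861 = 0.362171.
Risk difference = 0.835165 − 0.362171 = 0.472994

0.4730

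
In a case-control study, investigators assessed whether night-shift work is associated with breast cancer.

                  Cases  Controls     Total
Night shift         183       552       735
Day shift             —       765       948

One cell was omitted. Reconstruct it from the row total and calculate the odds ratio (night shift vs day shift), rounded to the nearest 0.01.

1.39

The missing cell is in the unexposed row: 948 − 765 = 183.
So a = 183, b = 552, c = 183, d = 765.
OR = (a·d)/(b·c) = (183 × 765) / (552 × 183) = 139995 / 101016 = 1.38587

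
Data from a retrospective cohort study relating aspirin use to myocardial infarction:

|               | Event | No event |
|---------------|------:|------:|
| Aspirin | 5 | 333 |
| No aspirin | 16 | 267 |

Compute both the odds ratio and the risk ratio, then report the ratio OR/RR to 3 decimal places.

0.958

Cells: a = 5, b = 333, c = 16, d = 267.
OR = (5·267)/(333·16) = 1335/5328 = 0.25056
Risk in exposed = 5/338 = 0.01479; risk in unexposed = 16/283 = 0.05654; RR = 0.26165
OR/RR = 0.25056 / 0.26165 = 0.95763
The outcome is rare in both groups, so OR ≈ RR (ratio near 1).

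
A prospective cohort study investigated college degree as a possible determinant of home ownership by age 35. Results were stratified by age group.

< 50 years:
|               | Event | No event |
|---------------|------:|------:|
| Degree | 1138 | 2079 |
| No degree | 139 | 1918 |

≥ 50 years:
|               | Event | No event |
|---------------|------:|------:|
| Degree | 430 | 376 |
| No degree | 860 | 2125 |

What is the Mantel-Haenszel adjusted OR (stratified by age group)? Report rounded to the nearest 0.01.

OR_MH = Σ(aᵢdᵢ/nᵢ) / Σ(bᵢcᵢ/nᵢ), where nᵢ is the stratum total.
Stratum 1 (< 50 years): n = 5274; a·d/n = 1138·1918/5274 = 413.8574; b·c/n = 2079·139/5274 = 54.7935
Stratum 2 (≥ 50 years): n = 3791; a·d/n = 430·2125/3791 = 241.0314; b·c/n = 376·860/3791 = 85.2968
OR_MH = (413.8574 + 241.0314) / (54.7935 + 85.2968) = 654.8888 / 140.0903 = 4.67476

4.67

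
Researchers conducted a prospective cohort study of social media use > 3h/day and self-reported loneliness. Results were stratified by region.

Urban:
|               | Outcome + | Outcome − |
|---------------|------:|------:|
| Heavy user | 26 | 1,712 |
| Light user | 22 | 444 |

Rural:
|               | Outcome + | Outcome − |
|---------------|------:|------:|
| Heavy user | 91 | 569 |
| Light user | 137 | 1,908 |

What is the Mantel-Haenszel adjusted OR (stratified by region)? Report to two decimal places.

OR_MH = Σ(aᵢdᵢ/nᵢ) / Σ(bᵢcᵢ/nᵢ), where nᵢ is the stratum total.
Stratum 1 (Urban): n = 2204; a·d/n = 26·444/2204 = 5.2377; b·c/n = 1712·22/2204 = 17.0889
Stratum 2 (Rural): n = 2705; a·d/n = 91·1908/2705 = 64.1878; b·c/n = 569·137/2705 = 28.8181
OR_MH = (5.2377 + 64.1878) / (17.0889 + 28.8181) = 69.4255 / 45.9070 = 1.51231

1.51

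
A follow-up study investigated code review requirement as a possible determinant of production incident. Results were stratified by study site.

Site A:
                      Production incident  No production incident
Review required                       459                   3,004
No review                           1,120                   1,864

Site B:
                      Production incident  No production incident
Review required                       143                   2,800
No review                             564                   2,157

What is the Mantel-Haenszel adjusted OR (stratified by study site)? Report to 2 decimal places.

0.23

OR_MH = Σ(aᵢdᵢ/nᵢ) / Σ(bᵢcᵢ/nᵢ), where nᵢ is the stratum total.
Stratum 1 (Site A): n = 6447; a·d/n = 459·1864/6447 = 132.7092; b·c/n = 3004·1120/6447 = 521.8675
Stratum 2 (Site B): n = 5664; a·d/n = 143·2157/5664 = 54.4582; b·c/n = 2800·564/5664 = 278.8136
OR_MH = (132.7092 + 54.4582) / (521.8675 + 278.8136) = 187.1673 / 800.6811 = 0.23376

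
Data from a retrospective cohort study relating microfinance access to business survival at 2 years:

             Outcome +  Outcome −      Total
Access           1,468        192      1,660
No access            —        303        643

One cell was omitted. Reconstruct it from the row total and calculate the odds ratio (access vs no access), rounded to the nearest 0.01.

The missing cell is in the unexposed row: 643 − 303 = 340.
So a = 1468, b = 192, c = 340, d = 303.
OR = (a·d)/(b·c) = (1468 × 303) / (192 × 340) = 444804 / 65280 = 6.81379

6.81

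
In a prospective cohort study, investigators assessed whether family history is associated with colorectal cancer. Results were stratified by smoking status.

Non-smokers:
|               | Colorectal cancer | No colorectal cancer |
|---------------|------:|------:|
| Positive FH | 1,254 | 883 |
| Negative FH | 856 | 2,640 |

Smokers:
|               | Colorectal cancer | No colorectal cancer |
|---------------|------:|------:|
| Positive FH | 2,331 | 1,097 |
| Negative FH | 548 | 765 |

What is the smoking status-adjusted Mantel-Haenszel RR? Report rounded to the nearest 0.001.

RR_MH = Σ(aᵢ·n₀ᵢ/nᵢ) / Σ(cᵢ·n₁ᵢ/nᵢ), with n₁ᵢ = aᵢ+bᵢ (exposed), n₀ᵢ = cᵢ+dᵢ (unexposed), nᵢ = n₁ᵢ+n₀ᵢ.
Stratum 1 (Non-smokers): n₁ = 2137, n₀ = 3496, n = 5633; a·n₀/n = 1254·3496/5633 = 778.2681; c·n₁/n = 856·2137/5633 = 324.7421
Stratum 2 (Smokers): n₁ = 3428, n₀ = 1313, n = 4741; a·n₀/n = 2331·1313/4741 = 645.5606; c·n₁/n = 548·3428/4741 = 396.2337
RR_MH = (778.2681 + 645.5606) / (324.7421 + 396.2337) = 1423.8287 / 720.9758 = 1.97486

1.975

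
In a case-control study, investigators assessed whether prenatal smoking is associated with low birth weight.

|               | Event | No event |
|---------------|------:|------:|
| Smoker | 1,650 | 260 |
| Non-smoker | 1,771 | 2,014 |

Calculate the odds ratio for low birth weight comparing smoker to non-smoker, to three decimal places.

Cells: a = 1650, b = 260, c = 1771, d = 2014.
OR = (a·d)/(b·c) = (1650 × 2014) / (260 × 1771) = 3323100 / 460460 = 7.21691
The odds of low birth weight are about 7.22 times as high in the smoker group.

7.217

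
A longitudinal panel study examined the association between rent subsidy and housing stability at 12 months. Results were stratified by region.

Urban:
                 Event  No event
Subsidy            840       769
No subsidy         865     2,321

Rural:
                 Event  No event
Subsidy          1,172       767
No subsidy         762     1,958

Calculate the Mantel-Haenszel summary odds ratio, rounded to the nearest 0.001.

OR_MH = Σ(aᵢdᵢ/nᵢ) / Σ(bᵢcᵢ/nᵢ), where nᵢ is the stratum total.
Stratum 1 (Urban): n = 4795; a·d/n = 840·2321/4795 = 406.5985; b·c/n = 769·865/4795 = 138.7247
Stratum 2 (Rural): n = 4659; a·d/n = 1172·1958/4659 = 492.5469; b·c/n = 767·762/4659 = 125.4462
OR_MH = (406.5985 + 492.5469) / (138.7247 + 125.4462) = 899.1454 / 264.1709 = 3.40365

3.404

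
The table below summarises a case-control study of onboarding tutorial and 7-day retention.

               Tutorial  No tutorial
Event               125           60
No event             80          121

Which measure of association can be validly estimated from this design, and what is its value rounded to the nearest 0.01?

3.15

Reading the table with exposure as columns: a = 125 (Tutorial, case), b = 80 (Tutorial, non-case), c = 60 (No tutorial, case), d = 121.
This is a case-control study: participants were sampled on outcome status, so risks in the source population cannot be estimated directly — relative risk is not valid here. The odds ratio is the appropriate measure.
OR = (a·d)/(b·c) = (125 × 121) / (80 × 60) = 15125 / 4800 = 3.15104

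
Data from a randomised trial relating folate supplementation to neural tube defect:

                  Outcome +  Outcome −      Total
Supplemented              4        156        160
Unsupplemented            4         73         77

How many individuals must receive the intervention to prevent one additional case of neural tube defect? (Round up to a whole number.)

Risk in treated group = 4/160 = 0.02500; risk in control = 4/77 = 0.05195.
Absolute risk reduction = 0.05195 − 0.02500 = 0.02695
NNT = 1 / ARR = 1 / 0.02695 = 37.108 → round up → 38

38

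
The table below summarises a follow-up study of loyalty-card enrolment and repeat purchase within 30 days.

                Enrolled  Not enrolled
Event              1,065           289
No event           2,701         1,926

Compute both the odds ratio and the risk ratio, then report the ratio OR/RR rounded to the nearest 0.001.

1.212

Reading the table with exposure as columns: a = 1065 (Enrolled, case), b = 2701 (Enrolled, non-case), c = 289 (Not enrolled, case), d = 1926.
OR = (1065·1926)/(2701·289) = 2051190/780589 = 2.62775
Risk in exposed = 1065/3766 = 0.28279; risk in unexposed = 289/2215 = 0.13047; RR = 2.16743
OR/RR = 2.62775 / 2.16743 = 1.21238
The outcome is not rare, so the OR lies further from 1 than the RR.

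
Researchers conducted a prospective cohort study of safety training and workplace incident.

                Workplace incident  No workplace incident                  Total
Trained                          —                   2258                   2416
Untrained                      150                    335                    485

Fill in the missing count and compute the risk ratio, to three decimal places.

The missing cell is in the exposed row: 2416 − 2258 = 158.
So a = 158, b = 2258, c = 150, d = 335.
RR = [a/(a+b)] / [c/(c+d)] = (158/2416) / (150/485) = 0.06540/0.30928 = 0.21145

0.211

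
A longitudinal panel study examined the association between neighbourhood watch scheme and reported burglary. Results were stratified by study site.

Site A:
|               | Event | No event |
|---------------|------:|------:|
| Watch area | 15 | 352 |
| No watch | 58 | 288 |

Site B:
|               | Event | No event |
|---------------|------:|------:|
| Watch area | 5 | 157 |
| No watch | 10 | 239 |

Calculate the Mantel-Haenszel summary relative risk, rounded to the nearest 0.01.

0.31

RR_MH = Σ(aᵢ·n₀ᵢ/nᵢ) / Σ(cᵢ·n₁ᵢ/nᵢ), with n₁ᵢ = aᵢ+bᵢ (exposed), n₀ᵢ = cᵢ+dᵢ (unexposed), nᵢ = n₁ᵢ+n₀ᵢ.
Stratum 1 (Site A): n₁ = 367, n₀ = 346, n = 713; a·n₀/n = 15·346/713 = 7.2791; c·n₁/n = 58·367/713 = 29.8541
Stratum 2 (Site B): n₁ = 162, n₀ = 249, n = 411; a·n₀/n = 5·249/411 = 3.0292; c·n₁/n = 10·162/411 = 3.9416
RR_MH = (7.2791 + 3.0292) / (29.8541 + 3.9416) = 10.3083 / 33.7957 = 0.30502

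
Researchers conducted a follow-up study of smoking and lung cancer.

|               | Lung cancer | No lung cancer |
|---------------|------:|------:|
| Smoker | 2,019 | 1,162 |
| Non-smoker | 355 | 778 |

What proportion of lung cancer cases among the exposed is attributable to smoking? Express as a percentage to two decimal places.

50.63

Cells: a = 2019, b = 1162, c = 355, d = 778.
Risk in exposed = 2019/3181 = 0.63471; risk in unexposed = 355/1133 = 0.31333.
RR = 0.63471/0.31333 = 2.02570
AR% = (RR − 1)/RR × 100 = (2.02570 − 1)/2.02570 × 100 = 50.6342%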